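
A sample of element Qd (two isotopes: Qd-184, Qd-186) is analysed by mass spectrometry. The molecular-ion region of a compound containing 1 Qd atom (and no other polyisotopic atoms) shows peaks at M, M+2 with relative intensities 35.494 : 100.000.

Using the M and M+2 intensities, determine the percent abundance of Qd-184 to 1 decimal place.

26.2%

If p is the fraction of Qd that is Qd-184, then I(M+2)/I(M) = [C(1,1)·p^0·(1−p)] / p^1 = 1·(1−p)/p = 100.000/35.494 = 2.8174
(1−p)/p = 2.8174/1 = 2.8174  ⇒  p = 1/(1 + 2.8174) = 0.2620
Qd-184: 26.2%, Qd-186: 73.8%.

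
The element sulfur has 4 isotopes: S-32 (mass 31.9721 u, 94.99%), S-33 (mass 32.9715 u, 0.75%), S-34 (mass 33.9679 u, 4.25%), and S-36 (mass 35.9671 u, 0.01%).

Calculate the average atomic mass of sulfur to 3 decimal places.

32.065 u

Ar = Σ fᵢ·mᵢ = 0.9499 × 31.9721 + 0.0075 × 32.9715 + 0.0425 × 33.9679 + 0.0001 × 35.9671
= 30.37030 + 0.24729 + 1.44364 + 0.00360 = 32.06483 u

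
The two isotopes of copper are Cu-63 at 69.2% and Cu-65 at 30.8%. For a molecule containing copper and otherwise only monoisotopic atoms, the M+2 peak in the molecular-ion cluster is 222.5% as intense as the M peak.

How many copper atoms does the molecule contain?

For n independent Cu atoms, I(M+2)/I(M) = n · (abundance Cu-65) / (abundance Cu-63) = n · 0.308/0.692.
n = 2.225 × 0.692/0.308 = 5.00 ≈ 5

5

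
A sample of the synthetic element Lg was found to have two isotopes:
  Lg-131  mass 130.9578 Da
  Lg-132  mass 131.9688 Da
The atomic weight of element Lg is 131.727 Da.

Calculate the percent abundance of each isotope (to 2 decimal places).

With x = fraction of Lg-131 (so Lg-132 is 1 − x):
130.9578·x + 131.9688·(1 − x) = 131.727
(130.9578 − 131.9688)·x = 131.727 − 131.9688
x = -0.2418 / -1.0110 = 0.23917 → 23.92% Lg-131, 76.08% Lg-132.

Lg-131: 23.92%, Lg-132: 76.08%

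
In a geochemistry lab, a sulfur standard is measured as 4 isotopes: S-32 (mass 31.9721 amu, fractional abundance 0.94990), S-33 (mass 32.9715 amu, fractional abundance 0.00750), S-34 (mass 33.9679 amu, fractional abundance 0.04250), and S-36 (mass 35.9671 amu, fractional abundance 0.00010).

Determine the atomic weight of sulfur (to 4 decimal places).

32.0648 amu

Ar = Σ fᵢ·mᵢ = 0.94990 × 31.9721 + 0.00750 × 32.9715 + 0.04250 × 33.9679 + 0.00010 × 35.9671
= 30.37030 + 0.24729 + 1.44364 + 0.00360 = 32.06483 amu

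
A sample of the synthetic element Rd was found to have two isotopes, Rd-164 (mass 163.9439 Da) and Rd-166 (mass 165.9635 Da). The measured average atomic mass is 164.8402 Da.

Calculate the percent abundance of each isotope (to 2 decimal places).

Rd-164: 55.62%, Rd-166: 44.38%

With x = fraction of Rd-164 (so Rd-166 is 1 − x):
163.9439·x + 165.9635·(1 − x) = 164.8402
(163.9439 − 165.9635)·x = 164.8402 − 165.9635
x = -1.1233 / -2.0196 = 0.55620 → 55.62% Rd-164, 44.38% Rd-166.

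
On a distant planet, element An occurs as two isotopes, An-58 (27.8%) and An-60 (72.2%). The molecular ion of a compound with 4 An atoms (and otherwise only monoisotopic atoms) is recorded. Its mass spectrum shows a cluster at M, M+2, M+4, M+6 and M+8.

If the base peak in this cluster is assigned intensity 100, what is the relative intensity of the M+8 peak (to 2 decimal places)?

64.93

Term probabilities: M 0.0060, M+2 0.0620, M+4 0.2417, M+6 0.4185, M+8 0.2717. Base peak = M+6.
P(M+6) = C(4,3) × 0.278^1 × 0.722^3 = 4 × 0.2780 × 0.37636705 = 0.418520 (base)
P(M+8) = C(4,4) × 0.278^0 × 0.722^4 = 1 × 1.0000 × 0.27173701 = 0.271737
Relative intensity = 0.271737 / 0.418520 × 100 = 64.93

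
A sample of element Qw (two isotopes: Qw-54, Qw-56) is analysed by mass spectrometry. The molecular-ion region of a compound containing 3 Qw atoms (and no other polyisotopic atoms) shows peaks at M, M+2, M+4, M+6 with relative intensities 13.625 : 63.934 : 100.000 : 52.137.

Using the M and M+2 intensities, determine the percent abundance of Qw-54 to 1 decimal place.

Let p = fractional abundance of Qw-54. I(M+2)/I(M) = [C(3,1)·p^2·(1−p)] / p^3 = 3·(1−p)/p = 63.934/13.625 = 4.6924
(1−p)/p = 4.6924/3 = 1.5641  ⇒  p = 1/(1 + 1.5641) = 0.3900
Qw-54: 39.0%, Qw-56: 61.0%.

39.0%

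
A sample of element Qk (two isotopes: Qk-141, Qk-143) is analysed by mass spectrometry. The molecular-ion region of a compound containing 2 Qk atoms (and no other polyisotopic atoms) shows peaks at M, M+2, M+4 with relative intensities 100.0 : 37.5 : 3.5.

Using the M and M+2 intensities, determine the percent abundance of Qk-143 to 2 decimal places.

If p is the fraction of Qk that is Qk-141, then I(M+2)/I(M) = [C(2,1)·p^1·(1−p)] / p^2 = 2·(1−p)/p = 37.5/100.0 = 0.3750
(1−p)/p = 0.3750/2 = 0.1875  ⇒  p = 1/(1 + 0.1875) = 0.8421
Qk-141: 84.21%, Qk-143: 15.79%.

15.79%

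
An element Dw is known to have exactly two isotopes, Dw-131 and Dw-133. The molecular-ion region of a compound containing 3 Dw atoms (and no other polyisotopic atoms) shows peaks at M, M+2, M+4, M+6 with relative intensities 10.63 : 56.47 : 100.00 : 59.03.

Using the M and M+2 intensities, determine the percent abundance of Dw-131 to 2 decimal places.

Write p for the Dw-131 fraction. I(M+2)/I(M) = [C(3,1)·p^2·(1−p)] / p^3 = 3·(1−p)/p = 56.47/10.63 = 5.3123
(1−p)/p = 5.3123/3 = 1.7708  ⇒  p = 1/(1 + 1.7708) = 0.3609
Dw-131: 36.09%, Dw-133: 63.91%.

36.09%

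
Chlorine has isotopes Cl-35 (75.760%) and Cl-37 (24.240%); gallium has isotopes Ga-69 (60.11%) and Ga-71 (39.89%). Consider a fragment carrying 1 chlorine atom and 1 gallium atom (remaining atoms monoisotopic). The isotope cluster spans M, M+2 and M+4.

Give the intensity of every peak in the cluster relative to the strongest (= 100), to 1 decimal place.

Chlorine pattern (n=1): 0.7576 : 0.2424
Gallium pattern (n=1): 0.6011 : 0.3989
Convolve the two distributions (both contribute in 2-u steps):
  M: 0.7576×0.6011 = 0.455393
  M+2: 0.7576×0.3989 + 0.2424×0.6011 = 0.447913
  M+4: 0.2424×0.3989 = 0.096693
Scale to base peak (0.455393) = 100: 100.0 : 98.4 : 21.2

100.0 : 98.4 : 21.2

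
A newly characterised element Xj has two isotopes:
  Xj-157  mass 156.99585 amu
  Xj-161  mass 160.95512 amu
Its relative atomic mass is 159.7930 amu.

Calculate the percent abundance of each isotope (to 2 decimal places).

Xj-157: 29.35%, Xj-161: 70.65%

Writing the weighted mean with unknown fraction x of Xj-157:
156.99585·x + 160.95512·(1 − x) = 159.7930
(156.99585 − 160.95512)·x = 159.7930 − 160.95512
x = -1.16212 / -3.95927 = 0.29352 → 29.35% Xj-157, 70.65% Xj-161.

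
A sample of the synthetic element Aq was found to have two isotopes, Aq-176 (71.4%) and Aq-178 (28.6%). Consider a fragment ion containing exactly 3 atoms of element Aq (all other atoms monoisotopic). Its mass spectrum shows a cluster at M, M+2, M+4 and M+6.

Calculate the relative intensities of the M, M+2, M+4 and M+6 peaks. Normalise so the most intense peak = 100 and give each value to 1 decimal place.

83.2 : 100.0 : 40.1 : 5.3

The 3 Aq atoms are independent, so intensities follow the terms of (0.714 + 0.286)^3.
P(M) = 0.714^3 = 0.363994
P(M+2) = 3 × 0.714^2 × 0.286^1 = 0.437405
P(M+4) = 3 × 0.714^1 × 0.286^2 = 0.175207
P(M+6) = 0.286^3 = 0.023394
The M+2 peak is largest (0.437405); scaling to 100 gives 83.2 : 100.0 : 40.1 : 5.3.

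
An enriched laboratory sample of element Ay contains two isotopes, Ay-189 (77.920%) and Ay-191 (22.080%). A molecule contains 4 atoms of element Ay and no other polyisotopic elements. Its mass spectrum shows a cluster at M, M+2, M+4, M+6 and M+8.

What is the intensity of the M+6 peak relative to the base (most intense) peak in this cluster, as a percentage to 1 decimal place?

8.0%

Binomial terms of (0.77920 + 0.22080)^4: M 0.3686, M+2 0.4178, M+4 0.1776, M+6 0.0336, M+8 0.0024 → M+2 is the base peak.
P(M+2) = C(4,1) × 0.77920^3 × 0.22080^1 = 4 × 0.47309334 × 0.2208 = 0.417836 (base)
P(M+6) = C(4,3) × 0.77920^1 × 0.22080^3 = 4 × 0.7792 × 0.01076458 = 0.033551
Relative intensity = 0.033551 / 0.417836 × 100 = 8.0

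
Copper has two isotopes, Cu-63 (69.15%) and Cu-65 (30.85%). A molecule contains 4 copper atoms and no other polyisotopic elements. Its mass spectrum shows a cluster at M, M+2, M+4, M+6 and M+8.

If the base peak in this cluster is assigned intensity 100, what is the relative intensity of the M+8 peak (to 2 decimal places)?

2.22

Binomial terms of (0.6915 + 0.3085)^4: M 0.2286, M+2 0.4080, M+4 0.2731, M+6 0.0812, M+8 0.0091 → M+2 is the base peak.
P(M+2) = C(4,1) × 0.6915^3 × 0.3085^1 = 4 × 0.33065611 × 0.3085 = 0.408030 (base)
P(M+8) = C(4,4) × 0.6915^0 × 0.3085^4 = 1 × 1.0000 × 0.00905776 = 0.009058
Relative intensity = 0.009058 / 0.408030 × 100 = 2.22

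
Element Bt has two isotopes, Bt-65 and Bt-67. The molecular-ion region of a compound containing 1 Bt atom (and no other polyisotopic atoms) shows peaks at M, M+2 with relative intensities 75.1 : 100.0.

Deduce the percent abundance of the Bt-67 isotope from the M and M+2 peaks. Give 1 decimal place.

57.1%

Let p = fractional abundance of Bt-65. I(M+2)/I(M) = [C(1,1)·p^0·(1−p)] / p^1 = 1·(1−p)/p = 100.0/75.1 = 1.3316
(1−p)/p = 1.3316/1 = 1.3316  ⇒  p = 1/(1 + 1.3316) = 0.4289
Bt-65: 42.9%, Bt-67: 57.1%.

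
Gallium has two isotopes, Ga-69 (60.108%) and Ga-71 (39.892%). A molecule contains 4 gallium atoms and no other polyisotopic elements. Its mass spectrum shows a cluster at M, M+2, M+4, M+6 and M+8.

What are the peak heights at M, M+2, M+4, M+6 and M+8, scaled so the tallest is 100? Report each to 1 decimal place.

37.7 : 100.0 : 99.6 : 44.0 : 7.3

Each Ga atom is independently Ga-69 (p = 0.60108) or Ga-71 (q = 0.39892); the cluster is the binomial expansion (p + q)^4.
P(M) = 0.60108^4 = 0.130536
P(M+2) = 4 × 0.60108^3 × 0.39892^1 = 0.346531
P(M+4) = 6 × 0.60108^2 × 0.39892^2 = 0.344975
P(M+6) = 4 × 0.60108^1 × 0.39892^3 = 0.152633
P(M+8) = 0.39892^4 = 0.025325
The M+2 peak is largest (0.346531); scaling to 100 gives 37.7 : 100.0 : 99.6 : 44.0 : 7.3.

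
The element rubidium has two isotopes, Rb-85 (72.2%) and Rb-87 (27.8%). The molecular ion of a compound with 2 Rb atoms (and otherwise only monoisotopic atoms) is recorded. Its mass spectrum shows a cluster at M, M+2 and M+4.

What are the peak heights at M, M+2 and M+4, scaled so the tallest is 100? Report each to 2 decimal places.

100.00 : 77.01 : 14.83

Each Rb atom is independently Rb-85 (p = 0.722) or Rb-87 (q = 0.278); the cluster is the binomial expansion (p + q)^2.
P(M) = 0.722^2 = 0.521284
P(M+2) = 2 × 0.722^1 × 0.278^1 = 0.401432
P(M+4) = 0.278^2 = 0.077284
The M peak is largest (0.521284); scaling to 100 gives 100.00 : 77.01 : 14.83.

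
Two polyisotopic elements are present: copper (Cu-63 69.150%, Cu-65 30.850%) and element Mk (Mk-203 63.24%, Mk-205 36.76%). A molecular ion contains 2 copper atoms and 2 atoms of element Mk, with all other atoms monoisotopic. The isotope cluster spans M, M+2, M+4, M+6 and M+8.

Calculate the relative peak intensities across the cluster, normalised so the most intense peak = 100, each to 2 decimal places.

Copper pattern (n=2): 0.47817225 : 0.4266555 : 0.09517225
Element Mk pattern (n=2): 0.39992976 : 0.46494048 : 0.13512976
Convolve the two distributions (both contribute in 2-u steps):
  M: 0.47817225×0.39992976 = 0.191235
  M+2: 0.47817225×0.46494048 + 0.4266555×0.39992976 = 0.392954
  M+4: 0.47817225×0.13512976 + 0.4266555×0.46494048 + 0.09517225×0.39992976 = 0.301047
  M+6: 0.4266555×0.13512976 + 0.09517225×0.46494048 = 0.101903
  M+8: 0.09517225×0.13512976 = 0.012861
Scale to base peak (0.392954) = 100: 48.67 : 100.00 : 76.61 : 25.93 : 3.27

48.67 : 100.00 : 76.61 : 25.93 : 3.27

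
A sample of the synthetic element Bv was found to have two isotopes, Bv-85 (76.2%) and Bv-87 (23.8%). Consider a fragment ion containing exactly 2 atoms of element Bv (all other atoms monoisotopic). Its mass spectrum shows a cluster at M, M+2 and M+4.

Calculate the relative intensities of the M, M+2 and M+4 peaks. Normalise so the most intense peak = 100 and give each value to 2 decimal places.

100.00 : 62.47 : 9.76

Each Bv atom is independently Bv-85 (p = 0.762) or Bv-87 (q = 0.238); the cluster is the binomial expansion (p + q)^2.
P(M) = 0.762^2 = 0.580644
P(M+2) = 2 × 0.762^1 × 0.238^1 = 0.362712
P(M+4) = 0.238^2 = 0.056644
The M peak is largest (0.580644); scaling to 100 gives 100.00 : 62.47 : 9.76.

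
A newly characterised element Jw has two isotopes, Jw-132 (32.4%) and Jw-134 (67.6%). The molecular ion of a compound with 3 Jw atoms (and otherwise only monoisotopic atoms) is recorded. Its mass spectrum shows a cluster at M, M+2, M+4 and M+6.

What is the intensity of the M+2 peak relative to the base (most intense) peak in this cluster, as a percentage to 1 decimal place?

(0.324 + 0.676)^3 gives M 0.0340, M+2 0.2129, M+4 0.4442, M+6 0.3089; the largest is M+4.
P(M+4) = C(3,2) × 0.324^1 × 0.676^2 = 3 × 0.3240 × 0.456976 = 0.444181 (base)
P(M+2) = C(3,1) × 0.324^2 × 0.676^1 = 3 × 0.104976 × 0.6760 = 0.212891
Relative intensity = 0.212891 / 0.444181 × 100 = 47.9

47.9%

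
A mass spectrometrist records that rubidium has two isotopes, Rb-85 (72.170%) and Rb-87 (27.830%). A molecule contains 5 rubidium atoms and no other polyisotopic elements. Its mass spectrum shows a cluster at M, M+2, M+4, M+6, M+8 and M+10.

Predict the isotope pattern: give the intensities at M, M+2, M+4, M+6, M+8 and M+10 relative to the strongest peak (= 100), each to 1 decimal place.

51.9 : 100.0 : 77.1 : 29.7 : 5.7 : 0.4

Expanding (0.72170 + 0.27830)^5:
P(M) = 0.72170^5 = 0.195787
P(M+2) = 5 × 0.72170^4 × 0.27830^1 = 0.377494
P(M+4) = 10 × 0.72170^3 × 0.27830^2 = 0.291136
P(M+6) = 10 × 0.72170^2 × 0.27830^3 = 0.112267
P(M+8) = 5 × 0.72170^1 × 0.27830^4 = 0.021646
P(M+10) = 0.27830^5 = 0.001669
The M+2 peak is largest (0.377494); scaling to 100 gives 51.9 : 100.0 : 77.1 : 29.7 : 5.7 : 0.4.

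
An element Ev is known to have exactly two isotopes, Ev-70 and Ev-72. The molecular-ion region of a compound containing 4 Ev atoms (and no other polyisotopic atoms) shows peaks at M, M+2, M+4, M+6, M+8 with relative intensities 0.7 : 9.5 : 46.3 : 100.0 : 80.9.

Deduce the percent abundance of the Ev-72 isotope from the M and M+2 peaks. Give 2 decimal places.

77.24%

Let p = fractional abundance of Ev-70. I(M+2)/I(M) = [C(4,1)·p^3·(1−p)] / p^4 = 4·(1−p)/p = 9.5/0.7 = 13.5714
(1−p)/p = 13.5714/4 = 3.3929  ⇒  p = 1/(1 + 3.3929) = 0.2276
Ev-70: 22.76%, Ev-72: 77.24%.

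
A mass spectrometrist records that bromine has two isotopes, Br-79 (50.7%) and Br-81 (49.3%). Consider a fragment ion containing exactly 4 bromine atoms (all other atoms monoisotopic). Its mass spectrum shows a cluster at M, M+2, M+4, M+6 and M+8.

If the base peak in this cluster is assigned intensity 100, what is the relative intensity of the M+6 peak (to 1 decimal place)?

Binomial terms of (0.507 + 0.493)^4: M 0.0661, M+2 0.2570, M+4 0.3749, M+6 0.2430, M+8 0.0591 → M+4 is the base peak.
P(M+4) = C(4,2) × 0.507^2 × 0.493^2 = 6 × 0.257049 × 0.243049 = 0.374853 (base)
P(M+6) = C(4,3) × 0.507^1 × 0.493^3 = 4 × 0.5070 × 0.11982316 = 0.243001
Relative intensity = 0.243001 / 0.374853 × 100 = 64.8

64.8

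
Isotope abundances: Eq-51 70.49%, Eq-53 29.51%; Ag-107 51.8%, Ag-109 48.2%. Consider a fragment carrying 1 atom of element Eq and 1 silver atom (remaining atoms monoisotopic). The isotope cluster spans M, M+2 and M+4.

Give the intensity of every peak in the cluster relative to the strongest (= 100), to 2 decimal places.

Element Eq pattern (n=1): 0.7049 : 0.2951
Silver pattern (n=1): 0.5180 : 0.4820
Convolve the two distributions (both contribute in 2-u steps):
  M: 0.7049×0.5180 = 0.365138
  M+2: 0.7049×0.4820 + 0.2951×0.5180 = 0.492624
  M+4: 0.2951×0.4820 = 0.142238
Scale to base peak (0.492624) = 100: 74.12 : 100.00 : 28.87

74.12 : 100.00 : 28.87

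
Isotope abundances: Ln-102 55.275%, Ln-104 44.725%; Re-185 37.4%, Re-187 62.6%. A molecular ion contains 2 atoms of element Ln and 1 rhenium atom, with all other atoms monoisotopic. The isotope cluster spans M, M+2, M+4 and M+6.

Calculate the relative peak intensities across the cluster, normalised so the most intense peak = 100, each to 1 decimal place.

Element Ln pattern (n=2): 0.30553256 : 0.49443487 : 0.20003256
Rhenium pattern (n=1): 0.3740 : 0.6260
Convolve the two distributions (both contribute in 2-u steps):
  M: 0.30553256×0.3740 = 0.114269
  M+2: 0.30553256×0.6260 + 0.49443487×0.3740 = 0.376182
  M+4: 0.49443487×0.6260 + 0.20003256×0.3740 = 0.384328
  M+6: 0.20003256×0.6260 = 0.125220
Scale to base peak (0.384328) = 100: 29.7 : 97.9 : 100.0 : 32.6

29.7 : 97.9 : 100.0 : 32.6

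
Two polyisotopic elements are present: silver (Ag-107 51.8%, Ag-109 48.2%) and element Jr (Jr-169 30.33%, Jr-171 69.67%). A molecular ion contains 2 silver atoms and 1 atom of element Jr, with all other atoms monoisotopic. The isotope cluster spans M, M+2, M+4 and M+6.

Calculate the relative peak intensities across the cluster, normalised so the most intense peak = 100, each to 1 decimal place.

Silver pattern (n=2): 0.268324 : 0.499352 : 0.232324
Element Jr pattern (n=1): 0.3033 : 0.6967
Convolve the two distributions (both contribute in 2-u steps):
  M: 0.268324×0.3033 = 0.081383
  M+2: 0.268324×0.6967 + 0.499352×0.3033 = 0.338395
  M+4: 0.499352×0.6967 + 0.232324×0.3033 = 0.418362
  M+6: 0.232324×0.6967 = 0.161860
Scale to base peak (0.418362) = 100: 19.5 : 80.9 : 100.0 : 38.7

19.5 : 80.9 : 100.0 : 38.7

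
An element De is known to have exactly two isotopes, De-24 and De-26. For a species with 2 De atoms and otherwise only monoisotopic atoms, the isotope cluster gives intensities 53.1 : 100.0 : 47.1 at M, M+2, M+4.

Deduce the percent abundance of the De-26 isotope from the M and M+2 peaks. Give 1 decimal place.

48.5%

If p is the fraction of De that is De-24, then I(M+2)/I(M) = [C(2,1)·p^1·(1−p)] / p^2 = 2·(1−p)/p = 100.0/53.1 = 1.8832
(1−p)/p = 1.8832/2 = 0.9416  ⇒  p = 1/(1 + 0.9416) = 0.5150
De-24: 51.5%, De-26: 48.5%.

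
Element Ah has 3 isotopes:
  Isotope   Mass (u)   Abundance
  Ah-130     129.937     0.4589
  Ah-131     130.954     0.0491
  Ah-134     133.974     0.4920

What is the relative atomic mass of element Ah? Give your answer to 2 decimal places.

131.97 u

Weight each isotope mass by its fractional abundance: 0.4589 × 129.937 + 0.0491 × 130.954 + 0.4920 × 133.974
= 59.6281 + 6.4298 + 65.9152 = 131.9731 u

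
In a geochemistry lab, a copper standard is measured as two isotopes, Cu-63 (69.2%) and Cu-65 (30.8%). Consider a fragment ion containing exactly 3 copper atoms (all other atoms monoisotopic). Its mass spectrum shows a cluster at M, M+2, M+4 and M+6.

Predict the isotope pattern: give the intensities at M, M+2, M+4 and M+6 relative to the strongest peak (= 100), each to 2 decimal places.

74.89 : 100.00 : 44.51 : 6.60

The 3 Cu atoms are independent, so intensities follow the terms of (0.692 + 0.308)^3.
P(M) = 0.692^3 = 0.331374
P(M+2) = 3 × 0.692^2 × 0.308^1 = 0.442470
P(M+4) = 3 × 0.692^1 × 0.308^2 = 0.196938
P(M+6) = 0.308^3 = 0.029218
The M+2 peak is largest (0.442470); scaling to 100 gives 74.89 : 100.00 : 44.51 : 6.60.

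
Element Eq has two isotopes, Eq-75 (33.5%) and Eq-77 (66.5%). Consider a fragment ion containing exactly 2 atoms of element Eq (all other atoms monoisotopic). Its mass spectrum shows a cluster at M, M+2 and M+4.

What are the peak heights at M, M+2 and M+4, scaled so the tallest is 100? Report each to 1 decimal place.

25.2 : 100.0 : 99.3

The 2 Eq atoms are independent, so intensities follow the terms of (0.335 + 0.665)^2.
P(M) = 0.335^2 = 0.112225
P(M+2) = 2 × 0.335^1 × 0.665^1 = 0.445550
P(M+4) = 0.665^2 = 0.442225
The M+2 peak is largest (0.445550); scaling to 100 gives 25.2 : 100.0 : 99.3.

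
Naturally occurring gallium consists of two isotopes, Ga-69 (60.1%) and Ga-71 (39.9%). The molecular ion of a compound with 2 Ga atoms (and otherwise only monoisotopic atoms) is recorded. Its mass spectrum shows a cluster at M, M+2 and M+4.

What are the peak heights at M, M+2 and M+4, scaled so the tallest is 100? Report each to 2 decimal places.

75.31 : 100.00 : 33.19

Expanding (0.601 + 0.399)^2:
P(M) = 0.601^2 = 0.361201
P(M+2) = 2 × 0.601^1 × 0.399^1 = 0.479598
P(M+4) = 0.399^2 = 0.159201
The M+2 peak is largest (0.479598); scaling to 100 gives 75.31 : 100.00 : 33.19.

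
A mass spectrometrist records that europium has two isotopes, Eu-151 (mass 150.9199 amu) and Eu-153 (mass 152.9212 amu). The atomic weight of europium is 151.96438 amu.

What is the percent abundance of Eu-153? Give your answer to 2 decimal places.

52.19%

Writing the weighted mean with unknown fraction x of Eu-151:
150.9199·x + 152.9212·(1 − x) = 151.96438
(150.9199 − 152.9212)·x = 151.96438 − 152.9212
x = -0.95682 / -2.0013 = 0.47810 → 47.81% Eu-151, 52.19% Eu-153.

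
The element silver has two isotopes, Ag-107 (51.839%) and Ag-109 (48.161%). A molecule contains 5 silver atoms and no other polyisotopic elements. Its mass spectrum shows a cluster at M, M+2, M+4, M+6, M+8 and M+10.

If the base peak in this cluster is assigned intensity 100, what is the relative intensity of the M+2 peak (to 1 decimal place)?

53.8

Binomial terms of (0.51839 + 0.48161)^5: M 0.0374, M+2 0.1739, M+4 0.3231, M+6 0.3002, M+8 0.1394, M+10 0.0259 → M+4 is the base peak.
P(M+4) = C(5,2) × 0.51839^3 × 0.48161^2 = 10 × 0.13930601 × 0.23194819 = 0.323118 (base)
P(M+2) = C(5,1) × 0.51839^4 × 0.48161^1 = 5 × 0.07221484 × 0.48161 = 0.173897
Relative intensity = 0.173897 / 0.323118 × 100 = 53.8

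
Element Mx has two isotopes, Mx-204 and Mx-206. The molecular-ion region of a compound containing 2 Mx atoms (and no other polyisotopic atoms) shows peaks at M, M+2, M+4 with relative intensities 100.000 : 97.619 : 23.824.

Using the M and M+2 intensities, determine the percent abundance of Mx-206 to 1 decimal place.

32.8%

Write p for the Mx-204 fraction. I(M+2)/I(M) = [C(2,1)·p^1·(1−p)] / p^2 = 2·(1−p)/p = 97.619/100.000 = 0.9762
(1−p)/p = 0.9762/2 = 0.4881  ⇒  p = 1/(1 + 0.4881) = 0.6720
Mx-204: 67.2%, Mx-206: 32.8%.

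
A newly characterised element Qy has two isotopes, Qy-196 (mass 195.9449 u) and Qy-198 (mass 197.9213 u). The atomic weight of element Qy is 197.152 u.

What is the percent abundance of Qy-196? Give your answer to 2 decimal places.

38.92%

Writing the weighted mean with unknown fraction x of Qy-196:
195.9449·x + 197.9213·(1 − x) = 197.152
(195.9449 − 197.9213)·x = 197.152 − 197.9213
x = -0.7693 / -1.9764 = 0.38924 → 38.92% Qy-196, 61.08% Qy-198.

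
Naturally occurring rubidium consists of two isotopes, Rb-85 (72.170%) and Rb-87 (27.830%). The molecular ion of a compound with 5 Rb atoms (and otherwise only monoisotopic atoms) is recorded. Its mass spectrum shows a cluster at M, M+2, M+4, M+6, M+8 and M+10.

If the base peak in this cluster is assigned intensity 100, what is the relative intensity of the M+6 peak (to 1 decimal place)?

29.7

Term probabilities: M 0.1958, M+2 0.3775, M+4 0.2911, M+6 0.1123, M+8 0.0216, M+10 0.0017. Base peak = M+2.
P(M+2) = C(5,1) × 0.72170^4 × 0.27830^1 = 5 × 0.27128565 × 0.2783 = 0.377494 (base)
P(M+6) = C(5,3) × 0.72170^2 × 0.27830^3 = 10 × 0.52085089 × 0.02155458 = 0.112267
Relative intensity = 0.112267 / 0.377494 × 100 = 29.7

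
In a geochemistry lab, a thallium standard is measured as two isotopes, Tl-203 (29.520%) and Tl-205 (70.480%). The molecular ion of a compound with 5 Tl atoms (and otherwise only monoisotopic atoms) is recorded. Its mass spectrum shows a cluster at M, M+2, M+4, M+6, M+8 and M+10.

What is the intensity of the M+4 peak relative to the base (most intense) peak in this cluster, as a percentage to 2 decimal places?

35.09%

(0.29520 + 0.70480)^5 gives M 0.0022, M+2 0.0268, M+4 0.1278, M+6 0.3051, M+8 0.3642, M+10 0.1739; the largest is M+8.
P(M+8) = C(5,4) × 0.29520^1 × 0.70480^4 = 5 × 0.2952 × 0.24675365 = 0.364208 (base)
P(M+4) = C(5,2) × 0.29520^3 × 0.70480^2 = 10 × 0.02572463 × 0.49674304 = 0.127785
Relative intensity = 0.127785 / 0.364208 × 100 = 35.09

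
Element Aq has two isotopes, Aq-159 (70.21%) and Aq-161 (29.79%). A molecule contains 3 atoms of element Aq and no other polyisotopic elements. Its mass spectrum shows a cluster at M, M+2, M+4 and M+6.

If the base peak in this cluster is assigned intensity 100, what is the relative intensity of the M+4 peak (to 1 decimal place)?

42.4

(0.7021 + 0.2979)^3 gives M 0.3461, M+2 0.4405, M+4 0.1869, M+6 0.0264; the largest is M+2.
P(M+2) = C(3,1) × 0.7021^2 × 0.2979^1 = 3 × 0.49294441 × 0.2979 = 0.440544 (base)
P(M+4) = C(3,2) × 0.7021^1 × 0.2979^2 = 3 × 0.7021 × 0.08874441 = 0.186922
Relative intensity = 0.186922 / 0.440544 × 100 = 42.4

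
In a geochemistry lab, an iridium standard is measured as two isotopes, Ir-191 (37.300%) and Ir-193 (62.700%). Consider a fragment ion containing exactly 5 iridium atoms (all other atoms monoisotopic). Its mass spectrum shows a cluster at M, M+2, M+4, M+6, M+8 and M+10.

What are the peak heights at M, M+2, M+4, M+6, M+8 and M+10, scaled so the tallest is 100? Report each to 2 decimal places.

Each Ir atom is independently Ir-191 (p = 0.37300) or Ir-193 (q = 0.62700); the cluster is the binomial expansion (p + q)^5.
P(M) = 0.37300^5 = 0.007220
P(M+2) = 5 × 0.37300^4 × 0.62700^1 = 0.060684
P(M+4) = 10 × 0.37300^3 × 0.62700^2 = 0.204015
P(M+6) = 10 × 0.37300^2 × 0.62700^3 = 0.342942
P(M+8) = 5 × 0.37300^1 × 0.62700^4 = 0.288237
P(M+10) = 0.62700^5 = 0.096903
The M+6 peak is largest (0.342942); scaling to 100 gives 2.11 : 17.70 : 59.49 : 100.00 : 84.05 : 28.26.

2.11 : 17.70 : 59.49 : 100.00 : 84.05 : 28.26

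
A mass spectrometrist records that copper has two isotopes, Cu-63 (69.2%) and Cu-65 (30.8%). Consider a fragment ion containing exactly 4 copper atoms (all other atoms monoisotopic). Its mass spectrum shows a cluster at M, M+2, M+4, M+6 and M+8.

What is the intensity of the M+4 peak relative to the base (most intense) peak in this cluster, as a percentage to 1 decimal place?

66.8%

Binomial terms of (0.692 + 0.308)^4: M 0.2293, M+2 0.4083, M+4 0.2726, M+6 0.0809, M+8 0.0090 → M+2 is the base peak.
P(M+2) = C(4,1) × 0.692^3 × 0.308^1 = 4 × 0.33137389 × 0.3080 = 0.408253 (base)
P(M+4) = C(4,2) × 0.692^2 × 0.308^2 = 6 × 0.478864 × 0.094864 = 0.272562
Relative intensity = 0.272562 / 0.408253 × 100 = 66.8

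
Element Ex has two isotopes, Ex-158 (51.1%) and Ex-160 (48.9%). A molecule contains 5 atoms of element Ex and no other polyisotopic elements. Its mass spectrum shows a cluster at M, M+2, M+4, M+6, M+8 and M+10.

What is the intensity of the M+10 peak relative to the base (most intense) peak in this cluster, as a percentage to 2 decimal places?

8.76%

Term probabilities: M 0.0348, M+2 0.1667, M+4 0.3191, M+6 0.3053, M+8 0.1461, M+10 0.0280. Base peak = M+4.
P(M+4) = C(5,2) × 0.511^3 × 0.489^2 = 10 × 0.13343283 × 0.239121 = 0.319066 (base)
P(M+10) = C(5,5) × 0.511^0 × 0.489^5 = 1 × 1.0000 × 0.02796046 = 0.027960
Relative intensity = 0.027960 / 0.319066 × 100 = 8.76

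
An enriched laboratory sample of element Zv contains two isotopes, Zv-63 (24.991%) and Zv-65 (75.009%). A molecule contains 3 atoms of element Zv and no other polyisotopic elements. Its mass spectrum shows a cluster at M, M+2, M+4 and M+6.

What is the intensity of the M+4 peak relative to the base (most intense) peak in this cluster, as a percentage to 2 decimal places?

99.95%

(0.24991 + 0.75009)^3 gives M 0.0156, M+2 0.1405, M+4 0.4218, M+6 0.4220; the largest is M+6.
P(M+6) = C(3,3) × 0.24991^0 × 0.75009^3 = 1 × 1.0000 × 0.42202689 = 0.422027 (base)
P(M+4) = C(3,2) × 0.24991^1 × 0.75009^2 = 3 × 0.24991 × 0.56263501 = 0.421824
Relative intensity = 0.421824 / 0.422027 × 100 = 99.95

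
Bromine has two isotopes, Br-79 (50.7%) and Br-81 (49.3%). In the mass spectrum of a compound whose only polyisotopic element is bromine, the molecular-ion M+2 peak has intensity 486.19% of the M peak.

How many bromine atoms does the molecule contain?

5

For n independent Br atoms, I(M+2)/I(M) = n · (abundance Br-81) / (abundance Br-79) = n · 0.493/0.507.
n = 4.8619 × 0.507/0.493 = 5.00 ≈ 5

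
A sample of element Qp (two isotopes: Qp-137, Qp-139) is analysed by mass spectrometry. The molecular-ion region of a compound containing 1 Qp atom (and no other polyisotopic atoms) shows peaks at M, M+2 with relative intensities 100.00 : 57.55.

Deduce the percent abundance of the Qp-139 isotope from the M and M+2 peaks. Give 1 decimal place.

36.5%

Let p = fractional abundance of Qp-137. I(M+2)/I(M) = [C(1,1)·p^0·(1−p)] / p^1 = 1·(1−p)/p = 57.55/100.00 = 0.5755
(1−p)/p = 0.5755/1 = 0.5755  ⇒  p = 1/(1 + 0.5755) = 0.6347
Qp-137: 63.5%, Qp-139: 36.5%.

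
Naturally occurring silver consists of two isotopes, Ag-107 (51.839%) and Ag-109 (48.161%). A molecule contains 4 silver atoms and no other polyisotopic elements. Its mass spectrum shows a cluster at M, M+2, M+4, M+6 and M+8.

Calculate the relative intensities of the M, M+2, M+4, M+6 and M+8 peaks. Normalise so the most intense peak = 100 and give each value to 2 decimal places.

The 4 Ag atoms are independent, so intensities follow the terms of (0.51839 + 0.48161)^4.
P(M) = 0.51839^4 = 0.072215
P(M+2) = 4 × 0.51839^3 × 0.48161^1 = 0.268365
P(M+4) = 6 × 0.51839^2 × 0.48161^2 = 0.373986
P(M+6) = 4 × 0.51839^1 × 0.48161^3 = 0.231634
P(M+8) = 0.48161^4 = 0.053800
The M+4 peak is largest (0.373986); scaling to 100 gives 19.31 : 71.76 : 100.00 : 61.94 : 14.39.

19.31 : 71.76 : 100.00 : 61.94 : 14.39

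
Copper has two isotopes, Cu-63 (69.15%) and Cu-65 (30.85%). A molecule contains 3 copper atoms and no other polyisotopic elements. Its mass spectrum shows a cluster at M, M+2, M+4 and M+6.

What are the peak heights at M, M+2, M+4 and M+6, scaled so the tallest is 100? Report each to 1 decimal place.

Expanding (0.6915 + 0.3085)^3:
P(M) = 0.6915^3 = 0.330656
P(M+2) = 3 × 0.6915^2 × 0.3085^1 = 0.442548
P(M+4) = 3 × 0.6915^1 × 0.3085^2 = 0.197435
P(M+6) = 0.3085^3 = 0.029361
The M+2 peak is largest (0.442548); scaling to 100 gives 74.7 : 100.0 : 44.6 : 6.6.

74.7 : 100.0 : 44.6 : 6.6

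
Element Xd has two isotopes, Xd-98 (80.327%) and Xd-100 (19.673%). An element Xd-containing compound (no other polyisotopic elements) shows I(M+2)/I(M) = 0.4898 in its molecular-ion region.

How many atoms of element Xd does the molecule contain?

For n independent Xd atoms, I(M+2)/I(M) = n · (abundance Xd-100) / (abundance Xd-98) = n · 0.19673/0.80327.
n = 0.4898 × 0.80327/0.19673 = 2.00 ≈ 2

2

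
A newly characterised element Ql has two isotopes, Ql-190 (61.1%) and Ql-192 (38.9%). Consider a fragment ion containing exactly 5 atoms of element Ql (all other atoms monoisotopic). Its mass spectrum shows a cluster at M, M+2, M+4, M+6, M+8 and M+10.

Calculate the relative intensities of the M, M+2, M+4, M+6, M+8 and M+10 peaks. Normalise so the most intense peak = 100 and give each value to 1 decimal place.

The 5 Ql atoms are independent, so intensities follow the terms of (0.611 + 0.389)^5.
P(M) = 0.611^5 = 0.085154
P(M+2) = 5 × 0.611^4 × 0.389^1 = 0.271072
P(M+4) = 10 × 0.611^3 × 0.389^2 = 0.345162
P(M+6) = 10 × 0.611^2 × 0.389^3 = 0.219751
P(M+8) = 5 × 0.611^1 × 0.389^4 = 0.069954
P(M+10) = 0.389^5 = 0.008907
The M+4 peak is largest (0.345162); scaling to 100 gives 24.7 : 78.5 : 100.0 : 63.7 : 20.3 : 2.6.

24.7 : 78.5 : 100.0 : 63.7 : 20.3 : 2.6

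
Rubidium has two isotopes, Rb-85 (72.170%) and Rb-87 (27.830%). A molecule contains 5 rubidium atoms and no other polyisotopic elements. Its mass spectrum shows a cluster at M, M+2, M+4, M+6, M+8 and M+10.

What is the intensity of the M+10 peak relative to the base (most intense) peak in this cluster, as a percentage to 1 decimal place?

0.4%

Binomial terms of (0.72170 + 0.27830)^5: M 0.1958, M+2 0.3775, M+4 0.2911, M+6 0.1123, M+8 0.0216, M+10 0.0017 → M+2 is the base peak.
P(M+2) = C(5,1) × 0.72170^4 × 0.27830^1 = 5 × 0.27128565 × 0.2783 = 0.377494 (base)
P(M+10) = C(5,5) × 0.72170^0 × 0.27830^5 = 1 × 1.0000 × 0.00166942 = 0.001669
Relative intensity = 0.001669 / 0.377494 × 100 = 0.4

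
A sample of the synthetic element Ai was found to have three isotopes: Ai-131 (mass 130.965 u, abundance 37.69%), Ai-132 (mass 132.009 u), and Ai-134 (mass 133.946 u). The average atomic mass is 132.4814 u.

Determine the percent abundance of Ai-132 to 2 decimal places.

17.61%

The remaining 62.31% is split between Ai-132 (fraction x) and Ai-134 (fraction 0.6231 − x).
Substituting: 132.009x + 133.946(0.6231 − x) = 83.1206915
(132.009 − 133.946)x = -0.3410611  ⇒  x = 0.17608, y = 0.44702
Ai-132: 17.61%, Ai-134: 44.70%.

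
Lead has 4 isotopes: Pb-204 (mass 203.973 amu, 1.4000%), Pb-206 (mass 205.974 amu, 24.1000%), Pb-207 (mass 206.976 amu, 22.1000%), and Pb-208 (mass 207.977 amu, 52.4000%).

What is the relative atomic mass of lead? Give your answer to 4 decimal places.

Ar = Σ fᵢ·mᵢ = 0.014000 × 203.973 + 0.241000 × 205.974 + 0.221000 × 206.976 + 0.524000 × 207.977
= 2.85562 + 49.63973 + 45.74170 + 108.97995 = 207.21700 amu

207.2170 amu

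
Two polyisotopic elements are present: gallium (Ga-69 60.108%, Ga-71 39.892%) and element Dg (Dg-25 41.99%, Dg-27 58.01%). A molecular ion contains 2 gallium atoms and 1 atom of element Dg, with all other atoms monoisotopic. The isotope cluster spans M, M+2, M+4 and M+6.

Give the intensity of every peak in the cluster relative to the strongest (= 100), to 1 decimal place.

36.9 : 100.0 : 84.0 : 22.5

Gallium pattern (n=2): 0.36129717 : 0.47956567 : 0.15913717
Element Dg pattern (n=1): 0.4199 : 0.5801
Convolve the two distributions (both contribute in 2-u steps):
  M: 0.36129717×0.4199 = 0.151709
  M+2: 0.36129717×0.5801 + 0.47956567×0.4199 = 0.410958
  M+4: 0.47956567×0.5801 + 0.15913717×0.4199 = 0.345018
  M+6: 0.15913717×0.5801 = 0.092315
Scale to base peak (0.410958) = 100: 36.9 : 100.0 : 84.0 : 22.5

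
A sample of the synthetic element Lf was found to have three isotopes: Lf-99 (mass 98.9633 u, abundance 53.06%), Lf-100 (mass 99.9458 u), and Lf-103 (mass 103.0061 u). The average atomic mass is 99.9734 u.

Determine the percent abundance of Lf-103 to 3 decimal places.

17.937%

The remaining 46.94% is split between Lf-100 (fraction x) and Lf-103 (fraction 0.4694 − x).
Substituting: 99.9458x + 103.0061(0.4694 − x) = 47.46347302
(99.9458 − 103.0061)x = -0.88759032  ⇒  x = 0.29003, y = 0.17937
Lf-100: 29.003%, Lf-103: 17.937%.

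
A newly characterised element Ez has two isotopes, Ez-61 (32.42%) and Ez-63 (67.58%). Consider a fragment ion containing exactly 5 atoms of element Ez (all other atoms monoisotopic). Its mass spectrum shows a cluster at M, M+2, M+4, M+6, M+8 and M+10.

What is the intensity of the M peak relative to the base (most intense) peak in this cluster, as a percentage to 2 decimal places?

Term probabilities: M 0.0036, M+2 0.0373, M+4 0.1556, M+6 0.3244, M+8 0.3381, M+10 0.1410. Base peak = M+8.
P(M+8) = C(5,4) × 0.3242^1 × 0.6758^4 = 5 × 0.3242 × 0.20858004 = 0.338108 (base)
P(M) = C(5,0) × 0.3242^5 × 0.6758^0 = 1 × 0.0035815 × 1.0000 = 0.003582
Relative intensity = 0.003582 / 0.338108 × 100 = 1.06

1.06%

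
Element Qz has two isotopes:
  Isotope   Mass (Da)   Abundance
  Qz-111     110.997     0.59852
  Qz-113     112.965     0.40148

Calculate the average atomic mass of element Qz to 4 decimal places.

Average mass = Σ (abundance × isotope mass) = 0.59852 × 110.997 + 0.40148 × 112.965
= 66.43392 + 45.35319 = 111.78711 Da

111.7871 Da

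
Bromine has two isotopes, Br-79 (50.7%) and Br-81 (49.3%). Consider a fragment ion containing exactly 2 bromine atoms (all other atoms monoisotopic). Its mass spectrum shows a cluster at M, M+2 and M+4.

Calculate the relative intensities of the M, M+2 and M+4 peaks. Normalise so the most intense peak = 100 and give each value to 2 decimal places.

Each Br atom is independently Br-79 (p = 0.507) or Br-81 (q = 0.493); the cluster is the binomial expansion (p + q)^2.
P(M) = 0.507^2 = 0.257049
P(M+2) = 2 × 0.507^1 × 0.493^1 = 0.499902
P(M+4) = 0.493^2 = 0.243049
The M+2 peak is largest (0.499902); scaling to 100 gives 51.42 : 100.00 : 48.62.

51.42 : 100.00 : 48.62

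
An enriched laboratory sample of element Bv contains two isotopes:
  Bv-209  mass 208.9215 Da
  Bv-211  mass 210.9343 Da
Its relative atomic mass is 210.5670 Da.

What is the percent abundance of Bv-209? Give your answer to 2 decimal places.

18.25%

With x = fraction of Bv-209 (so Bv-211 is 1 − x):
208.9215·x + 210.9343·(1 − x) = 210.5670
(208.9215 − 210.9343)·x = 210.5670 − 210.9343
x = -0.3673 / -2.0128 = 0.18248 → 18.25% Bv-209, 81.75% Bv-211.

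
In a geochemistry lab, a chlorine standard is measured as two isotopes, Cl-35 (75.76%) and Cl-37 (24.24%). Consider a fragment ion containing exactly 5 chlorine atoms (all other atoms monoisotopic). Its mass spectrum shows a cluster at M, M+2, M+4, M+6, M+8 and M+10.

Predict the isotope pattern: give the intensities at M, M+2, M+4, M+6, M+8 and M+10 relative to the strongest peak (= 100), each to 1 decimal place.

The 5 Cl atoms are independent, so intensities follow the terms of (0.7576 + 0.2424)^5.
P(M) = 0.7576^5 = 0.249574
P(M+2) = 5 × 0.7576^4 × 0.2424^1 = 0.399266
P(M+4) = 10 × 0.7576^3 × 0.2424^2 = 0.255497
P(M+6) = 10 × 0.7576^2 × 0.2424^3 = 0.081748
P(M+8) = 5 × 0.7576^1 × 0.2424^4 = 0.013078
P(M+10) = 0.2424^5 = 0.000837
The M+2 peak is largest (0.399266); scaling to 100 gives 62.5 : 100.0 : 64.0 : 20.5 : 3.3 : 0.2.

62.5 : 100.0 : 64.0 : 20.5 : 3.3 : 0.2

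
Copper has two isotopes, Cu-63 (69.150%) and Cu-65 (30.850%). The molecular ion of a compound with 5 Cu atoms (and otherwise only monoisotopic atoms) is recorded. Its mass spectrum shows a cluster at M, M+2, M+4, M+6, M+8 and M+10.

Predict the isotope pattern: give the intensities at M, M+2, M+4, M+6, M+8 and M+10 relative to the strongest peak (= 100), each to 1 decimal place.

The 5 Cu atoms are independent, so intensities follow the terms of (0.69150 + 0.30850)^5.
P(M) = 0.69150^5 = 0.158111
P(M+2) = 5 × 0.69150^4 × 0.30850^1 = 0.352691
P(M+4) = 10 × 0.69150^3 × 0.30850^2 = 0.314693
P(M+6) = 10 × 0.69150^2 × 0.30850^3 = 0.140394
P(M+8) = 5 × 0.69150^1 × 0.30850^4 = 0.031317
P(M+10) = 0.30850^5 = 0.002794
The M+2 peak is largest (0.352691); scaling to 100 gives 44.8 : 100.0 : 89.2 : 39.8 : 8.9 : 0.8.

44.8 : 100.0 : 89.2 : 39.8 : 8.9 : 0.8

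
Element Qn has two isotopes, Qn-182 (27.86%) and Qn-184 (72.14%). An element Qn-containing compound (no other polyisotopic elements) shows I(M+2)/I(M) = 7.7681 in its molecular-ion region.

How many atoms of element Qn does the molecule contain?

3

For n independent Qn atoms, I(M+2)/I(M) = n · (abundance Qn-184) / (abundance Qn-182) = n · 0.7214/0.2786.
n = 7.7681 × 0.2786/0.7214 = 3.00 ≈ 3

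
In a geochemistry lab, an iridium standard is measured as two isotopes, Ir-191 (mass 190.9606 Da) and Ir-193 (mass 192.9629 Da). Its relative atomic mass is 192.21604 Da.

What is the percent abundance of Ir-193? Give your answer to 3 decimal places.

With x = fraction of Ir-191 (so Ir-193 is 1 − x):
190.9606·x + 192.9629·(1 − x) = 192.21604
(190.9606 − 192.9629)·x = 192.21604 − 192.9629
x = -0.74686 / -2.0023 = 0.37300 → 37.300% Ir-191, 62.700% Ir-193.

62.700%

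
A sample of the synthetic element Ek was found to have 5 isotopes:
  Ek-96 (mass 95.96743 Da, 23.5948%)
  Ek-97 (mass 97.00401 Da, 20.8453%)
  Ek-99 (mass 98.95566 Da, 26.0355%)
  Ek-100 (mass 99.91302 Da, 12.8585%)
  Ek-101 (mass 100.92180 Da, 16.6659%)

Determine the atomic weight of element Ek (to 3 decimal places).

Ar = Σ fᵢ·mᵢ = 0.235948 × 95.96743 + 0.208453 × 97.00401 + 0.260355 × 98.95566 + 0.128585 × 99.91302 + 0.166659 × 100.92180
= 22.643323 + 20.220777 + 25.763601 + 12.847316 + 16.819526 = 98.294543 Da

98.295 Da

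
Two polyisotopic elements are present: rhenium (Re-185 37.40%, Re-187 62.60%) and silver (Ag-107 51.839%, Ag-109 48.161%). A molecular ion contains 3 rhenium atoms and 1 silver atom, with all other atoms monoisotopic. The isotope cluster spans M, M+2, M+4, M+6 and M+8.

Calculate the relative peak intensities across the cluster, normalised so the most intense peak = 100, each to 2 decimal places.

Rhenium pattern (n=3): 0.05231362 : 0.26268713 : 0.43968487 : 0.24531438
Silver pattern (n=1): 0.51839 : 0.48161
Convolve the two distributions (both contribute in 2-u steps):
  M: 0.05231362×0.51839 = 0.027119
  M+2: 0.05231362×0.48161 + 0.26268713×0.51839 = 0.161369
  M+4: 0.26268713×0.48161 + 0.43968487×0.51839 = 0.354441
  M+6: 0.43968487×0.48161 + 0.24531438×0.51839 = 0.338925
  M+8: 0.24531438×0.48161 = 0.118146
Scale to base peak (0.354441) = 100: 7.65 : 45.53 : 100.00 : 95.62 : 33.33

7.65 : 45.53 : 100.00 : 95.62 : 33.33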